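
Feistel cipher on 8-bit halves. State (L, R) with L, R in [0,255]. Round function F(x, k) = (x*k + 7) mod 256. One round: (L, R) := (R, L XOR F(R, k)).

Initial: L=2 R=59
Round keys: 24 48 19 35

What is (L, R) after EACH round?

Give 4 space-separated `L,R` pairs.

Round 1 (k=24): L=59 R=141
Round 2 (k=48): L=141 R=76
Round 3 (k=19): L=76 R=38
Round 4 (k=35): L=38 R=117

Answer: 59,141 141,76 76,38 38,117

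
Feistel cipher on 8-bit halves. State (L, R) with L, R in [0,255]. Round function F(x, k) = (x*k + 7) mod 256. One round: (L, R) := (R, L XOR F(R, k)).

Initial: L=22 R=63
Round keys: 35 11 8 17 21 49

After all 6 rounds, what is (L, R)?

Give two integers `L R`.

Round 1 (k=35): L=63 R=178
Round 2 (k=11): L=178 R=146
Round 3 (k=8): L=146 R=37
Round 4 (k=17): L=37 R=238
Round 5 (k=21): L=238 R=168
Round 6 (k=49): L=168 R=193

Answer: 168 193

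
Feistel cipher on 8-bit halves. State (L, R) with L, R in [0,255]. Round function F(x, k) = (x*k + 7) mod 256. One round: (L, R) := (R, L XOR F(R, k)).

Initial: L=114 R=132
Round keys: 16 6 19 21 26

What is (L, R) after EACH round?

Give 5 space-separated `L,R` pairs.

Round 1 (k=16): L=132 R=53
Round 2 (k=6): L=53 R=193
Round 3 (k=19): L=193 R=111
Round 4 (k=21): L=111 R=227
Round 5 (k=26): L=227 R=122

Answer: 132,53 53,193 193,111 111,227 227,122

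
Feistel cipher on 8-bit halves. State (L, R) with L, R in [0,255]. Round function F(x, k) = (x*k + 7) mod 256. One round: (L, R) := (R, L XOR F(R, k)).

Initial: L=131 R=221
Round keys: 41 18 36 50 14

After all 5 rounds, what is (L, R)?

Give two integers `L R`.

Round 1 (k=41): L=221 R=239
Round 2 (k=18): L=239 R=8
Round 3 (k=36): L=8 R=200
Round 4 (k=50): L=200 R=31
Round 5 (k=14): L=31 R=113

Answer: 31 113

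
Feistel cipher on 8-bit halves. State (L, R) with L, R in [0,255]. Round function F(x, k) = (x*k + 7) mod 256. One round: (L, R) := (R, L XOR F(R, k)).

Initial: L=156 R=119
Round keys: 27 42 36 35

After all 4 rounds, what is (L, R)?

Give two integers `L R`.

Round 1 (k=27): L=119 R=8
Round 2 (k=42): L=8 R=32
Round 3 (k=36): L=32 R=143
Round 4 (k=35): L=143 R=180

Answer: 143 180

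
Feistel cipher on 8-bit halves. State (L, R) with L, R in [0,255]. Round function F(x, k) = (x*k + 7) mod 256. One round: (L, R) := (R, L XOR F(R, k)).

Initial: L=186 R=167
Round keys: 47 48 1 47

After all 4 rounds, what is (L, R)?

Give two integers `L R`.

Answer: 77 106

Derivation:
Round 1 (k=47): L=167 R=10
Round 2 (k=48): L=10 R=64
Round 3 (k=1): L=64 R=77
Round 4 (k=47): L=77 R=106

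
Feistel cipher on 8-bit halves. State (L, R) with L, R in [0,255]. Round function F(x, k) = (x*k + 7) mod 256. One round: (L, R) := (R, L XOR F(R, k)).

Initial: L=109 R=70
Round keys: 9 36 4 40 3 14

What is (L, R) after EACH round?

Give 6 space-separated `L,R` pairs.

Answer: 70,16 16,1 1,27 27,62 62,218 218,205

Derivation:
Round 1 (k=9): L=70 R=16
Round 2 (k=36): L=16 R=1
Round 3 (k=4): L=1 R=27
Round 4 (k=40): L=27 R=62
Round 5 (k=3): L=62 R=218
Round 6 (k=14): L=218 R=205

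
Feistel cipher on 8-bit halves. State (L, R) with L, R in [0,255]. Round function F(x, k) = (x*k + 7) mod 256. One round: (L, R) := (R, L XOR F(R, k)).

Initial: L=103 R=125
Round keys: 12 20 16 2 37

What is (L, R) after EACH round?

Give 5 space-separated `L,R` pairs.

Round 1 (k=12): L=125 R=132
Round 2 (k=20): L=132 R=42
Round 3 (k=16): L=42 R=35
Round 4 (k=2): L=35 R=103
Round 5 (k=37): L=103 R=201

Answer: 125,132 132,42 42,35 35,103 103,201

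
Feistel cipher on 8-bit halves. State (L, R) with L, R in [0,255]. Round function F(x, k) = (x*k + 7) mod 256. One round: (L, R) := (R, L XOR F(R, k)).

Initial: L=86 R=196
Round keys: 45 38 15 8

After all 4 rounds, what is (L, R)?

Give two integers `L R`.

Answer: 139 46

Derivation:
Round 1 (k=45): L=196 R=45
Round 2 (k=38): L=45 R=113
Round 3 (k=15): L=113 R=139
Round 4 (k=8): L=139 R=46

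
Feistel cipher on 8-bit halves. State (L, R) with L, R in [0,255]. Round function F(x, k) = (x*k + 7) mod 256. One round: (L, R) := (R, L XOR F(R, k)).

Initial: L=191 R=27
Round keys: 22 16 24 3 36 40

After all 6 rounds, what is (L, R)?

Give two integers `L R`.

Round 1 (k=22): L=27 R=230
Round 2 (k=16): L=230 R=124
Round 3 (k=24): L=124 R=65
Round 4 (k=3): L=65 R=182
Round 5 (k=36): L=182 R=222
Round 6 (k=40): L=222 R=1

Answer: 222 1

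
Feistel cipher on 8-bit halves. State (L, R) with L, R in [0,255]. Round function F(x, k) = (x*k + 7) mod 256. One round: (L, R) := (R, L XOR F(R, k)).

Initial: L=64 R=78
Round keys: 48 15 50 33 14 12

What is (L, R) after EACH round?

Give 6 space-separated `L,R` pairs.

Answer: 78,231 231,222 222,132 132,213 213,41 41,38

Derivation:
Round 1 (k=48): L=78 R=231
Round 2 (k=15): L=231 R=222
Round 3 (k=50): L=222 R=132
Round 4 (k=33): L=132 R=213
Round 5 (k=14): L=213 R=41
Round 6 (k=12): L=41 R=38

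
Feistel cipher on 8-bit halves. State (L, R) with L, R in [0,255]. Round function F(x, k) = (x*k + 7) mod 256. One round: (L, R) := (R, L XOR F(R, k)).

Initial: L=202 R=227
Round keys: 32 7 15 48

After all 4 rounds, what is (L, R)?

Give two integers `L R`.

Answer: 91 54

Derivation:
Round 1 (k=32): L=227 R=173
Round 2 (k=7): L=173 R=33
Round 3 (k=15): L=33 R=91
Round 4 (k=48): L=91 R=54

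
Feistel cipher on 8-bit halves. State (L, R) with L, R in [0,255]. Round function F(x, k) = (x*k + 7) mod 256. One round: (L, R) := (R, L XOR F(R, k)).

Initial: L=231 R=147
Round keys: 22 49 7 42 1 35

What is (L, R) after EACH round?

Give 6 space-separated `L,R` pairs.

Answer: 147,78 78,102 102,159 159,123 123,29 29,133

Derivation:
Round 1 (k=22): L=147 R=78
Round 2 (k=49): L=78 R=102
Round 3 (k=7): L=102 R=159
Round 4 (k=42): L=159 R=123
Round 5 (k=1): L=123 R=29
Round 6 (k=35): L=29 R=133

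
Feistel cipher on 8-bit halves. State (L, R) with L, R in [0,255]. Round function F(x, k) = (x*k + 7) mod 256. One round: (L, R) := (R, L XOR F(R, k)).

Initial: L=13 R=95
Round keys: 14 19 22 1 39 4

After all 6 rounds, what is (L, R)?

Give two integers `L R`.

Answer: 2 145

Derivation:
Round 1 (k=14): L=95 R=52
Round 2 (k=19): L=52 R=188
Round 3 (k=22): L=188 R=27
Round 4 (k=1): L=27 R=158
Round 5 (k=39): L=158 R=2
Round 6 (k=4): L=2 R=145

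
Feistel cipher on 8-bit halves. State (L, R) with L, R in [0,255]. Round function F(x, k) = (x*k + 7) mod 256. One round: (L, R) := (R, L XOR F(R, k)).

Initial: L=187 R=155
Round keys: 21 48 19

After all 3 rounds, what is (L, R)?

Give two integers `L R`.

Round 1 (k=21): L=155 R=5
Round 2 (k=48): L=5 R=108
Round 3 (k=19): L=108 R=14

Answer: 108 14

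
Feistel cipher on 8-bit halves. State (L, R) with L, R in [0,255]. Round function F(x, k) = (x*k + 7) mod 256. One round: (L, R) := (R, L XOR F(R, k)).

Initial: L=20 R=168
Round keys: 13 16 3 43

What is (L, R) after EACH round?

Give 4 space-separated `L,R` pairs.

Round 1 (k=13): L=168 R=155
Round 2 (k=16): L=155 R=31
Round 3 (k=3): L=31 R=255
Round 4 (k=43): L=255 R=195

Answer: 168,155 155,31 31,255 255,195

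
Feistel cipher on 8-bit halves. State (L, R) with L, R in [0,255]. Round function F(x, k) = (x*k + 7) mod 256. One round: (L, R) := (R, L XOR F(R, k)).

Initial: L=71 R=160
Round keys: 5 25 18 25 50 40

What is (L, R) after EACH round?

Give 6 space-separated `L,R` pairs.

Answer: 160,96 96,199 199,101 101,35 35,184 184,228

Derivation:
Round 1 (k=5): L=160 R=96
Round 2 (k=25): L=96 R=199
Round 3 (k=18): L=199 R=101
Round 4 (k=25): L=101 R=35
Round 5 (k=50): L=35 R=184
Round 6 (k=40): L=184 R=228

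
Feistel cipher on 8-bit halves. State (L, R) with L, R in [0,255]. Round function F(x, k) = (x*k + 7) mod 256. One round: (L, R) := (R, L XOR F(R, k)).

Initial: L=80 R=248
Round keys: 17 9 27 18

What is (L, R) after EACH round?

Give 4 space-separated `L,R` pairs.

Round 1 (k=17): L=248 R=47
Round 2 (k=9): L=47 R=86
Round 3 (k=27): L=86 R=54
Round 4 (k=18): L=54 R=133

Answer: 248,47 47,86 86,54 54,133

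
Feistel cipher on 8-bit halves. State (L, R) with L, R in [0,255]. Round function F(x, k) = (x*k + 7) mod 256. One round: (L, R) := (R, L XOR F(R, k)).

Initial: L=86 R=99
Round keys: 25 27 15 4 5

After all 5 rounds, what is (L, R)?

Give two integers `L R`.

Answer: 163 69

Derivation:
Round 1 (k=25): L=99 R=228
Round 2 (k=27): L=228 R=112
Round 3 (k=15): L=112 R=115
Round 4 (k=4): L=115 R=163
Round 5 (k=5): L=163 R=69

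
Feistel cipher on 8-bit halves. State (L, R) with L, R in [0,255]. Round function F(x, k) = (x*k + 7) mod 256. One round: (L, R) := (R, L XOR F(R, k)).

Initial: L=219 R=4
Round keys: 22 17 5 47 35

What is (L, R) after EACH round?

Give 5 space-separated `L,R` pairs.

Answer: 4,132 132,207 207,150 150,94 94,119

Derivation:
Round 1 (k=22): L=4 R=132
Round 2 (k=17): L=132 R=207
Round 3 (k=5): L=207 R=150
Round 4 (k=47): L=150 R=94
Round 5 (k=35): L=94 R=119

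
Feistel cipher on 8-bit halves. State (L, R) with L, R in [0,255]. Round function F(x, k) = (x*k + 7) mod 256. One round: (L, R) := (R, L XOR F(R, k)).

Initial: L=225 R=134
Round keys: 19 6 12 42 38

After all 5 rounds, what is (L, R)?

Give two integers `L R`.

Answer: 68 212

Derivation:
Round 1 (k=19): L=134 R=24
Round 2 (k=6): L=24 R=17
Round 3 (k=12): L=17 R=203
Round 4 (k=42): L=203 R=68
Round 5 (k=38): L=68 R=212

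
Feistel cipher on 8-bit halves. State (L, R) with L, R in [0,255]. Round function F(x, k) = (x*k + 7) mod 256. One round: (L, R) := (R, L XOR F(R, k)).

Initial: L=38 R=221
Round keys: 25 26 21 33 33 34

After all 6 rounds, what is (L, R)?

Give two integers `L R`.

Answer: 72 23

Derivation:
Round 1 (k=25): L=221 R=186
Round 2 (k=26): L=186 R=54
Round 3 (k=21): L=54 R=207
Round 4 (k=33): L=207 R=128
Round 5 (k=33): L=128 R=72
Round 6 (k=34): L=72 R=23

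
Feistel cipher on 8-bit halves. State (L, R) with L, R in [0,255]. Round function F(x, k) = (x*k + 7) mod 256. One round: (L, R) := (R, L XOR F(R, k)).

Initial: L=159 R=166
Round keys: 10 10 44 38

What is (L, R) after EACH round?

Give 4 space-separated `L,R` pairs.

Answer: 166,28 28,185 185,207 207,120

Derivation:
Round 1 (k=10): L=166 R=28
Round 2 (k=10): L=28 R=185
Round 3 (k=44): L=185 R=207
Round 4 (k=38): L=207 R=120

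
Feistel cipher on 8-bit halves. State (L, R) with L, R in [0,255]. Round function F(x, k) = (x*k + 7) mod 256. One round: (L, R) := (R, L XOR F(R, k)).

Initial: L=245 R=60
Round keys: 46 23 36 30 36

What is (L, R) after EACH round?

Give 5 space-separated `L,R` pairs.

Answer: 60,58 58,1 1,17 17,4 4,134

Derivation:
Round 1 (k=46): L=60 R=58
Round 2 (k=23): L=58 R=1
Round 3 (k=36): L=1 R=17
Round 4 (k=30): L=17 R=4
Round 5 (k=36): L=4 R=134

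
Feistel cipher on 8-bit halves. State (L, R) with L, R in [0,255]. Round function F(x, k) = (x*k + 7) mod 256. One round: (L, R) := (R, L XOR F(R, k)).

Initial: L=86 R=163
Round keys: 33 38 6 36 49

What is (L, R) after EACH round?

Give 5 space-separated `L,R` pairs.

Round 1 (k=33): L=163 R=92
Round 2 (k=38): L=92 R=12
Round 3 (k=6): L=12 R=19
Round 4 (k=36): L=19 R=191
Round 5 (k=49): L=191 R=133

Answer: 163,92 92,12 12,19 19,191 191,133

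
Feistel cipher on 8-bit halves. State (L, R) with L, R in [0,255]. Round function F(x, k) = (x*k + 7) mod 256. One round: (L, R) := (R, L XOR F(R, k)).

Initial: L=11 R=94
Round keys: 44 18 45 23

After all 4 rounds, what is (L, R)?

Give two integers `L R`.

Answer: 224 246

Derivation:
Round 1 (k=44): L=94 R=36
Round 2 (k=18): L=36 R=209
Round 3 (k=45): L=209 R=224
Round 4 (k=23): L=224 R=246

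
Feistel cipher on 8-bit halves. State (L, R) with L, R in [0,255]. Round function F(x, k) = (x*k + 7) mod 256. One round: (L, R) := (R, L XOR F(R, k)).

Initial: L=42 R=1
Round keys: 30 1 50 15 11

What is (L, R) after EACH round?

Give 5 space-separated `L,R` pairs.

Round 1 (k=30): L=1 R=15
Round 2 (k=1): L=15 R=23
Round 3 (k=50): L=23 R=138
Round 4 (k=15): L=138 R=10
Round 5 (k=11): L=10 R=255

Answer: 1,15 15,23 23,138 138,10 10,255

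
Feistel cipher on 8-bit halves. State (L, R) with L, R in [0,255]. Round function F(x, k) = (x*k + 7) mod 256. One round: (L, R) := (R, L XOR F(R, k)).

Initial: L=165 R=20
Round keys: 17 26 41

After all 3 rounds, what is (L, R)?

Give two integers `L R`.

Answer: 199 24

Derivation:
Round 1 (k=17): L=20 R=254
Round 2 (k=26): L=254 R=199
Round 3 (k=41): L=199 R=24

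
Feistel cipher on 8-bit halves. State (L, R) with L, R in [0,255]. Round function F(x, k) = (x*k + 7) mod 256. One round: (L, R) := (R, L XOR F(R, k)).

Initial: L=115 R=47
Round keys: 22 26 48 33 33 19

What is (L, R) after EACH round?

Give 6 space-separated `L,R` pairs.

Round 1 (k=22): L=47 R=98
Round 2 (k=26): L=98 R=212
Round 3 (k=48): L=212 R=165
Round 4 (k=33): L=165 R=152
Round 5 (k=33): L=152 R=58
Round 6 (k=19): L=58 R=205

Answer: 47,98 98,212 212,165 165,152 152,58 58,205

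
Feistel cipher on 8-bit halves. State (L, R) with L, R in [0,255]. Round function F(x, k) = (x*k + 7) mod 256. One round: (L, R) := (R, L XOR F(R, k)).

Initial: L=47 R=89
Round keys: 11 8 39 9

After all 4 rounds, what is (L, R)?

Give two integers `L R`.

Round 1 (k=11): L=89 R=245
Round 2 (k=8): L=245 R=246
Round 3 (k=39): L=246 R=116
Round 4 (k=9): L=116 R=237

Answer: 116 237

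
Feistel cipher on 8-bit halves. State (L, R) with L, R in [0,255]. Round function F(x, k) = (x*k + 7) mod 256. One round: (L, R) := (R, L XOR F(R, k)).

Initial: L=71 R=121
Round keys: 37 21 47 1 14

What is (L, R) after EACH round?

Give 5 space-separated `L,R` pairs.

Answer: 121,195 195,127 127,155 155,221 221,134

Derivation:
Round 1 (k=37): L=121 R=195
Round 2 (k=21): L=195 R=127
Round 3 (k=47): L=127 R=155
Round 4 (k=1): L=155 R=221
Round 5 (k=14): L=221 R=134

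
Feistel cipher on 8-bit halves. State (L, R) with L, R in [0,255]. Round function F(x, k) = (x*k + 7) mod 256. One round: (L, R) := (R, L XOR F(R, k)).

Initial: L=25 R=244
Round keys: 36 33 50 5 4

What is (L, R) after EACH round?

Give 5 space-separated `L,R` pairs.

Round 1 (k=36): L=244 R=78
Round 2 (k=33): L=78 R=225
Round 3 (k=50): L=225 R=183
Round 4 (k=5): L=183 R=123
Round 5 (k=4): L=123 R=68

Answer: 244,78 78,225 225,183 183,123 123,68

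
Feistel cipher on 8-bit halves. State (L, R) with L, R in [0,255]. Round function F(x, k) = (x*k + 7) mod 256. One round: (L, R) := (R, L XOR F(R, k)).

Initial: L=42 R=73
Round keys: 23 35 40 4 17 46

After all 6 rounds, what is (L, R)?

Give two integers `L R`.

Round 1 (k=23): L=73 R=188
Round 2 (k=35): L=188 R=242
Round 3 (k=40): L=242 R=107
Round 4 (k=4): L=107 R=65
Round 5 (k=17): L=65 R=51
Round 6 (k=46): L=51 R=112

Answer: 51 112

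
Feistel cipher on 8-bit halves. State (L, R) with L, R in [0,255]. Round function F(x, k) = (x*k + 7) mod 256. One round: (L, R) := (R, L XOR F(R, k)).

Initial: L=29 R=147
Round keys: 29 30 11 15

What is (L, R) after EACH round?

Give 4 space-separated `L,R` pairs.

Round 1 (k=29): L=147 R=179
Round 2 (k=30): L=179 R=146
Round 3 (k=11): L=146 R=254
Round 4 (k=15): L=254 R=123

Answer: 147,179 179,146 146,254 254,123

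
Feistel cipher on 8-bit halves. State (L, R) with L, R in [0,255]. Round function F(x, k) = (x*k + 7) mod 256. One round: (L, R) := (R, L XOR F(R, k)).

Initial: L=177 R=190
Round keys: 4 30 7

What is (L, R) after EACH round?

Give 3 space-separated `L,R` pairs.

Answer: 190,78 78,149 149,84

Derivation:
Round 1 (k=4): L=190 R=78
Round 2 (k=30): L=78 R=149
Round 3 (k=7): L=149 R=84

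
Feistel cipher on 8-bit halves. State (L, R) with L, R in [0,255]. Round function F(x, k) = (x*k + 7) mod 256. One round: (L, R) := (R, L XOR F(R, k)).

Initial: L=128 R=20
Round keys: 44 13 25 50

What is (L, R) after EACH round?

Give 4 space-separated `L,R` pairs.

Round 1 (k=44): L=20 R=247
Round 2 (k=13): L=247 R=134
Round 3 (k=25): L=134 R=234
Round 4 (k=50): L=234 R=61

Answer: 20,247 247,134 134,234 234,61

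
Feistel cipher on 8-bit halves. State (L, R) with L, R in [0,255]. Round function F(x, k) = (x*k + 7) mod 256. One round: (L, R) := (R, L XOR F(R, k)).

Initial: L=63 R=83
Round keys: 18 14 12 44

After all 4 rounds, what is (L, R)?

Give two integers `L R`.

Round 1 (k=18): L=83 R=226
Round 2 (k=14): L=226 R=48
Round 3 (k=12): L=48 R=165
Round 4 (k=44): L=165 R=83

Answer: 165 83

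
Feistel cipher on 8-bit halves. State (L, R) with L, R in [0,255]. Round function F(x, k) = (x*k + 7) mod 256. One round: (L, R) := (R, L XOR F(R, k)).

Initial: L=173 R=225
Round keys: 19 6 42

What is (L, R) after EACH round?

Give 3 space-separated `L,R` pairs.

Answer: 225,23 23,112 112,112

Derivation:
Round 1 (k=19): L=225 R=23
Round 2 (k=6): L=23 R=112
Round 3 (k=42): L=112 R=112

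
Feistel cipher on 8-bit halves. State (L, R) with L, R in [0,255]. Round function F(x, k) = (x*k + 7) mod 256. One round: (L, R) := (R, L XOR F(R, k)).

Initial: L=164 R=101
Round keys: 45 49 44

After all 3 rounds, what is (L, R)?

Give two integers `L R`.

Round 1 (k=45): L=101 R=108
Round 2 (k=49): L=108 R=214
Round 3 (k=44): L=214 R=163

Answer: 214 163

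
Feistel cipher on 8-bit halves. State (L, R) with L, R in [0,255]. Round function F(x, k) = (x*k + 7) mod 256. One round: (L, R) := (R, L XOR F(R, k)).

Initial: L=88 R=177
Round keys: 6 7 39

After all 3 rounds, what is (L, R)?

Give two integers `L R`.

Answer: 139 65

Derivation:
Round 1 (k=6): L=177 R=117
Round 2 (k=7): L=117 R=139
Round 3 (k=39): L=139 R=65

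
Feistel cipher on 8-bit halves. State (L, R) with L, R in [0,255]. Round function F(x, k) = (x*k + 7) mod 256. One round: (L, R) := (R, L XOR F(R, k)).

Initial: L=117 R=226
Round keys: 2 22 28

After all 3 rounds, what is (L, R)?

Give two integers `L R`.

Answer: 185 253

Derivation:
Round 1 (k=2): L=226 R=190
Round 2 (k=22): L=190 R=185
Round 3 (k=28): L=185 R=253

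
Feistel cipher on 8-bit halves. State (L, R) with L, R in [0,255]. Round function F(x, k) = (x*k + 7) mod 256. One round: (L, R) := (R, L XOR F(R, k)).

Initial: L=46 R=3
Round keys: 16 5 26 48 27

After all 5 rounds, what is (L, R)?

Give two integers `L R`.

Round 1 (k=16): L=3 R=25
Round 2 (k=5): L=25 R=135
Round 3 (k=26): L=135 R=164
Round 4 (k=48): L=164 R=64
Round 5 (k=27): L=64 R=99

Answer: 64 99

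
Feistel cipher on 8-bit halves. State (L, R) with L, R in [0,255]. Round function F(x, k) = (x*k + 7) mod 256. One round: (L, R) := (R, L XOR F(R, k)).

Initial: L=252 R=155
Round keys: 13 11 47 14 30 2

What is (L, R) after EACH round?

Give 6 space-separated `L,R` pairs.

Answer: 155,26 26,190 190,243 243,239 239,250 250,20

Derivation:
Round 1 (k=13): L=155 R=26
Round 2 (k=11): L=26 R=190
Round 3 (k=47): L=190 R=243
Round 4 (k=14): L=243 R=239
Round 5 (k=30): L=239 R=250
Round 6 (k=2): L=250 R=20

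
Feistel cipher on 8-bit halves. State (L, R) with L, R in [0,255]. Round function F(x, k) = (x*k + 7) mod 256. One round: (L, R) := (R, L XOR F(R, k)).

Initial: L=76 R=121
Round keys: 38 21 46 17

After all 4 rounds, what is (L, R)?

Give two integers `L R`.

Round 1 (k=38): L=121 R=177
Round 2 (k=21): L=177 R=245
Round 3 (k=46): L=245 R=188
Round 4 (k=17): L=188 R=118

Answer: 188 118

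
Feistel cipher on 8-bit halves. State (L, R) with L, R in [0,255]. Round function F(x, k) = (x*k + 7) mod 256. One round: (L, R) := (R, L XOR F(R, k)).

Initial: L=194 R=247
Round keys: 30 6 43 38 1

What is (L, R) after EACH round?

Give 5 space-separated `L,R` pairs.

Round 1 (k=30): L=247 R=59
Round 2 (k=6): L=59 R=158
Round 3 (k=43): L=158 R=170
Round 4 (k=38): L=170 R=221
Round 5 (k=1): L=221 R=78

Answer: 247,59 59,158 158,170 170,221 221,78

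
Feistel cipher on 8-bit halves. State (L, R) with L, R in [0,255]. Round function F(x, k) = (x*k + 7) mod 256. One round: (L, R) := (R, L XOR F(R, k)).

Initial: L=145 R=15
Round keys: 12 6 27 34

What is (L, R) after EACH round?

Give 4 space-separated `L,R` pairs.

Round 1 (k=12): L=15 R=42
Round 2 (k=6): L=42 R=12
Round 3 (k=27): L=12 R=97
Round 4 (k=34): L=97 R=229

Answer: 15,42 42,12 12,97 97,229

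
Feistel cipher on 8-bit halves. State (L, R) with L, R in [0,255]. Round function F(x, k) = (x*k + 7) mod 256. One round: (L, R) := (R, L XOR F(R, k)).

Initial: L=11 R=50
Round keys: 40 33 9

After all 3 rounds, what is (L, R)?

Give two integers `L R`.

Answer: 81 60

Derivation:
Round 1 (k=40): L=50 R=220
Round 2 (k=33): L=220 R=81
Round 3 (k=9): L=81 R=60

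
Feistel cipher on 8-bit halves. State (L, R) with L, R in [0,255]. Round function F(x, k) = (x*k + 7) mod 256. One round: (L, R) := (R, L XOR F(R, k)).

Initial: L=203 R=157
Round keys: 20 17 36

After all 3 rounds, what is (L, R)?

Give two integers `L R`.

Answer: 26 47

Derivation:
Round 1 (k=20): L=157 R=128
Round 2 (k=17): L=128 R=26
Round 3 (k=36): L=26 R=47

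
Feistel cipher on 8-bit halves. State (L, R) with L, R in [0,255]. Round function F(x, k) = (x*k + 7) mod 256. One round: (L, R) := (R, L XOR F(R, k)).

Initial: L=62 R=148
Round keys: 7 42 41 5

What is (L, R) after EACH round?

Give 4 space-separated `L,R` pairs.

Answer: 148,45 45,253 253,161 161,209

Derivation:
Round 1 (k=7): L=148 R=45
Round 2 (k=42): L=45 R=253
Round 3 (k=41): L=253 R=161
Round 4 (k=5): L=161 R=209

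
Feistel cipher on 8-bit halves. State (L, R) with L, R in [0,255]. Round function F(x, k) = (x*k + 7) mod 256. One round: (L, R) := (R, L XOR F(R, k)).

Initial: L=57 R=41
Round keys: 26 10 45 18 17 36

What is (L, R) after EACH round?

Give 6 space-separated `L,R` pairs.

Round 1 (k=26): L=41 R=8
Round 2 (k=10): L=8 R=126
Round 3 (k=45): L=126 R=37
Round 4 (k=18): L=37 R=223
Round 5 (k=17): L=223 R=243
Round 6 (k=36): L=243 R=236

Answer: 41,8 8,126 126,37 37,223 223,243 243,236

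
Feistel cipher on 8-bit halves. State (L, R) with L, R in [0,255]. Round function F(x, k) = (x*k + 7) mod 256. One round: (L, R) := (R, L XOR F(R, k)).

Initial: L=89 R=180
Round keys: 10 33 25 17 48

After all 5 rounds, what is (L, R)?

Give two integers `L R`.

Round 1 (k=10): L=180 R=86
Round 2 (k=33): L=86 R=169
Round 3 (k=25): L=169 R=222
Round 4 (k=17): L=222 R=108
Round 5 (k=48): L=108 R=153

Answer: 108 153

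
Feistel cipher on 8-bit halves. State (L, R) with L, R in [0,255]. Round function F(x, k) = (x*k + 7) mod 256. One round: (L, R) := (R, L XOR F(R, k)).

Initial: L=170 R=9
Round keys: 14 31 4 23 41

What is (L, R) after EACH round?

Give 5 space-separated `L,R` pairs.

Round 1 (k=14): L=9 R=47
Round 2 (k=31): L=47 R=177
Round 3 (k=4): L=177 R=228
Round 4 (k=23): L=228 R=50
Round 5 (k=41): L=50 R=237

Answer: 9,47 47,177 177,228 228,50 50,237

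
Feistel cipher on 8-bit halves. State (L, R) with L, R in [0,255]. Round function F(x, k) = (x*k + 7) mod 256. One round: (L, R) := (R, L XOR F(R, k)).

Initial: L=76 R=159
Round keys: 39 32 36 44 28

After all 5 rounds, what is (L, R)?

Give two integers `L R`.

Round 1 (k=39): L=159 R=12
Round 2 (k=32): L=12 R=24
Round 3 (k=36): L=24 R=107
Round 4 (k=44): L=107 R=115
Round 5 (k=28): L=115 R=240

Answer: 115 240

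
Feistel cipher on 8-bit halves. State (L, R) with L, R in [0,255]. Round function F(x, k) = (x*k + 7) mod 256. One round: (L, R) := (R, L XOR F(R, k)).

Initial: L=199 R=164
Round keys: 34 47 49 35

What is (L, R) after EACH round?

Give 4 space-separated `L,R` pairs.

Round 1 (k=34): L=164 R=8
Round 2 (k=47): L=8 R=219
Round 3 (k=49): L=219 R=250
Round 4 (k=35): L=250 R=238

Answer: 164,8 8,219 219,250 250,238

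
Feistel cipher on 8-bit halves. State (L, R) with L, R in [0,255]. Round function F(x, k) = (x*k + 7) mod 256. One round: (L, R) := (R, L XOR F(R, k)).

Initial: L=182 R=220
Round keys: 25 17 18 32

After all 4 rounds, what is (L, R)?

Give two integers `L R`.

Answer: 146 23

Derivation:
Round 1 (k=25): L=220 R=53
Round 2 (k=17): L=53 R=80
Round 3 (k=18): L=80 R=146
Round 4 (k=32): L=146 R=23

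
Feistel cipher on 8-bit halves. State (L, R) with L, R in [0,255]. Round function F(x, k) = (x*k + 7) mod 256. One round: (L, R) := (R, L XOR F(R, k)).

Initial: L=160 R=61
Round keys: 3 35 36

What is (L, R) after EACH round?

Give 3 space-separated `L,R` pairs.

Round 1 (k=3): L=61 R=30
Round 2 (k=35): L=30 R=28
Round 3 (k=36): L=28 R=233

Answer: 61,30 30,28 28,233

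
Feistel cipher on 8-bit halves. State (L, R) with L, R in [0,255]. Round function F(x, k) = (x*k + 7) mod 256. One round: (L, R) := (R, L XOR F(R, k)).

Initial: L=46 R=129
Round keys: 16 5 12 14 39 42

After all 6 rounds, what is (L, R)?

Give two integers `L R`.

Answer: 155 99

Derivation:
Round 1 (k=16): L=129 R=57
Round 2 (k=5): L=57 R=165
Round 3 (k=12): L=165 R=250
Round 4 (k=14): L=250 R=22
Round 5 (k=39): L=22 R=155
Round 6 (k=42): L=155 R=99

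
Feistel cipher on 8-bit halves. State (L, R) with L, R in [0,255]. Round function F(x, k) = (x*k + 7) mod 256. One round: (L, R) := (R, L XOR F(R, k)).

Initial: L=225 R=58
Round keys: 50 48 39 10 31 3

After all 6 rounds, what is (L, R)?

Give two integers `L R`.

Answer: 181 172

Derivation:
Round 1 (k=50): L=58 R=186
Round 2 (k=48): L=186 R=221
Round 3 (k=39): L=221 R=8
Round 4 (k=10): L=8 R=138
Round 5 (k=31): L=138 R=181
Round 6 (k=3): L=181 R=172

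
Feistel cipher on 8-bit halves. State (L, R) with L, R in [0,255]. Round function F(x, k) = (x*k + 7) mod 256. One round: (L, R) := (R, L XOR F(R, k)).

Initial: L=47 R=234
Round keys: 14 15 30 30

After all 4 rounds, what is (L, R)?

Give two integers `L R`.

Round 1 (k=14): L=234 R=252
Round 2 (k=15): L=252 R=33
Round 3 (k=30): L=33 R=25
Round 4 (k=30): L=25 R=212

Answer: 25 212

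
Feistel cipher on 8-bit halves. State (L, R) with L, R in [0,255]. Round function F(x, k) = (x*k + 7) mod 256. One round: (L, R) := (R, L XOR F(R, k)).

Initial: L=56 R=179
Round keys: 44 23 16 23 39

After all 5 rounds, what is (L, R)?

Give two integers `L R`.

Answer: 12 223

Derivation:
Round 1 (k=44): L=179 R=243
Round 2 (k=23): L=243 R=111
Round 3 (k=16): L=111 R=4
Round 4 (k=23): L=4 R=12
Round 5 (k=39): L=12 R=223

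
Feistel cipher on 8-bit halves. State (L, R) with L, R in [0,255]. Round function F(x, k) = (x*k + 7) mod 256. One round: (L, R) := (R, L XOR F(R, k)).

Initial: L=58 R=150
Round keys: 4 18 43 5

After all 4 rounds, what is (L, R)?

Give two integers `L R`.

Answer: 161 155

Derivation:
Round 1 (k=4): L=150 R=101
Round 2 (k=18): L=101 R=183
Round 3 (k=43): L=183 R=161
Round 4 (k=5): L=161 R=155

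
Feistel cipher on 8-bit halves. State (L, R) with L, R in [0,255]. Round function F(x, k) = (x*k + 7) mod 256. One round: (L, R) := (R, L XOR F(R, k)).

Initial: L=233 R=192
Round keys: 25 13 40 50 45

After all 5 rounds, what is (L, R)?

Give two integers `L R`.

Round 1 (k=25): L=192 R=46
Round 2 (k=13): L=46 R=157
Round 3 (k=40): L=157 R=161
Round 4 (k=50): L=161 R=228
Round 5 (k=45): L=228 R=186

Answer: 228 186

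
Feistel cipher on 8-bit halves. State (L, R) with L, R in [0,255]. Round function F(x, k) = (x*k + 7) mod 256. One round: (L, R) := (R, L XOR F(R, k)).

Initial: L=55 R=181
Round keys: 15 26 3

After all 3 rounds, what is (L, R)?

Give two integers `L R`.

Round 1 (k=15): L=181 R=149
Round 2 (k=26): L=149 R=156
Round 3 (k=3): L=156 R=78

Answer: 156 78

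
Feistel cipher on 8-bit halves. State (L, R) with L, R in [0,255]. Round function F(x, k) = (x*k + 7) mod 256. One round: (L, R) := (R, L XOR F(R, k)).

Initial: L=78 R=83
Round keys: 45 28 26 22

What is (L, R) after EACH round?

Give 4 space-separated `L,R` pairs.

Answer: 83,208 208,148 148,223 223,165

Derivation:
Round 1 (k=45): L=83 R=208
Round 2 (k=28): L=208 R=148
Round 3 (k=26): L=148 R=223
Round 4 (k=22): L=223 R=165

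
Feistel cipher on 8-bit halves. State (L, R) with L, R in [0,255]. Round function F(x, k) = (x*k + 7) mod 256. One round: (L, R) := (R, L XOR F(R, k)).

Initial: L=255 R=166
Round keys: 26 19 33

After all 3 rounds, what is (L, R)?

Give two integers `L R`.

Round 1 (k=26): L=166 R=28
Round 2 (k=19): L=28 R=189
Round 3 (k=33): L=189 R=120

Answer: 189 120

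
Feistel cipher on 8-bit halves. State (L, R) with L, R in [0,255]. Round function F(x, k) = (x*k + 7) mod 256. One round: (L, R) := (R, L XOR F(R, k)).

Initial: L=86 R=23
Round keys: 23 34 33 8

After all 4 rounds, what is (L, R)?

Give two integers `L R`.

Round 1 (k=23): L=23 R=78
Round 2 (k=34): L=78 R=116
Round 3 (k=33): L=116 R=181
Round 4 (k=8): L=181 R=219

Answer: 181 219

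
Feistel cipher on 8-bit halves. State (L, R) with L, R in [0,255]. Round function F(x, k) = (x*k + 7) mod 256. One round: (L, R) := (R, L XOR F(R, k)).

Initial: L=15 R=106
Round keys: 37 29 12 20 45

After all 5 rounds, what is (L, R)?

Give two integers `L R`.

Round 1 (k=37): L=106 R=86
Round 2 (k=29): L=86 R=175
Round 3 (k=12): L=175 R=109
Round 4 (k=20): L=109 R=36
Round 5 (k=45): L=36 R=54

Answer: 36 54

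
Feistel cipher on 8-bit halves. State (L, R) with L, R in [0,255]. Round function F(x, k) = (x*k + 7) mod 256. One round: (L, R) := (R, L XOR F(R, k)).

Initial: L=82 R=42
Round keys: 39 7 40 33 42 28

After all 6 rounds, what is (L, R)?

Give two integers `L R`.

Answer: 241 38

Derivation:
Round 1 (k=39): L=42 R=63
Round 2 (k=7): L=63 R=234
Round 3 (k=40): L=234 R=168
Round 4 (k=33): L=168 R=69
Round 5 (k=42): L=69 R=241
Round 6 (k=28): L=241 R=38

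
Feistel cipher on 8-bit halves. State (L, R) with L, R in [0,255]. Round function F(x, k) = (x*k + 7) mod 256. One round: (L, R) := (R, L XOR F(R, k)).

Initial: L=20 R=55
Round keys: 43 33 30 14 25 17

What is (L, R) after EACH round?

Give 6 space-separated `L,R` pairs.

Answer: 55,80 80,96 96,23 23,41 41,31 31,63

Derivation:
Round 1 (k=43): L=55 R=80
Round 2 (k=33): L=80 R=96
Round 3 (k=30): L=96 R=23
Round 4 (k=14): L=23 R=41
Round 5 (k=25): L=41 R=31
Round 6 (k=17): L=31 R=63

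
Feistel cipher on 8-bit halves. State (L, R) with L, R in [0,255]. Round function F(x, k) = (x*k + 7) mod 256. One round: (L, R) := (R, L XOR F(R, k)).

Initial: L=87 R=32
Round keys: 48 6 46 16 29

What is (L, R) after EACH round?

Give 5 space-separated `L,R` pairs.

Answer: 32,80 80,199 199,153 153,80 80,142

Derivation:
Round 1 (k=48): L=32 R=80
Round 2 (k=6): L=80 R=199
Round 3 (k=46): L=199 R=153
Round 4 (k=16): L=153 R=80
Round 5 (k=29): L=80 R=142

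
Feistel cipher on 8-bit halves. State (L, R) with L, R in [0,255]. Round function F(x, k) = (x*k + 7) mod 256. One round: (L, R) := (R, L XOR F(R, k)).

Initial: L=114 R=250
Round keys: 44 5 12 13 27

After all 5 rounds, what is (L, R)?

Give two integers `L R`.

Answer: 131 10

Derivation:
Round 1 (k=44): L=250 R=141
Round 2 (k=5): L=141 R=50
Round 3 (k=12): L=50 R=210
Round 4 (k=13): L=210 R=131
Round 5 (k=27): L=131 R=10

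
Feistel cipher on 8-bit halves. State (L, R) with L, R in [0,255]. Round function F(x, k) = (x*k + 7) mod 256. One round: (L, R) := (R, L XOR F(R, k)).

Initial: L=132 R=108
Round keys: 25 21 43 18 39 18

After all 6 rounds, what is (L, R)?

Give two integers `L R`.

Answer: 180 10

Derivation:
Round 1 (k=25): L=108 R=23
Round 2 (k=21): L=23 R=134
Round 3 (k=43): L=134 R=158
Round 4 (k=18): L=158 R=165
Round 5 (k=39): L=165 R=180
Round 6 (k=18): L=180 R=10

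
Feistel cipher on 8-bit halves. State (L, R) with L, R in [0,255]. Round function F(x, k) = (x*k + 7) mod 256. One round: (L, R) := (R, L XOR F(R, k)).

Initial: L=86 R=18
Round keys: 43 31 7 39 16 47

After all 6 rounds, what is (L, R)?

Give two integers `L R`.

Answer: 53 9

Derivation:
Round 1 (k=43): L=18 R=91
Round 2 (k=31): L=91 R=30
Round 3 (k=7): L=30 R=130
Round 4 (k=39): L=130 R=203
Round 5 (k=16): L=203 R=53
Round 6 (k=47): L=53 R=9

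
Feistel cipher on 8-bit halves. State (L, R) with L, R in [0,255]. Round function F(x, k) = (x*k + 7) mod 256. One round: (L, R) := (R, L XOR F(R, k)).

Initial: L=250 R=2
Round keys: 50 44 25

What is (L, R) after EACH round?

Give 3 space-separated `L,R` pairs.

Answer: 2,145 145,241 241,1

Derivation:
Round 1 (k=50): L=2 R=145
Round 2 (k=44): L=145 R=241
Round 3 (k=25): L=241 R=1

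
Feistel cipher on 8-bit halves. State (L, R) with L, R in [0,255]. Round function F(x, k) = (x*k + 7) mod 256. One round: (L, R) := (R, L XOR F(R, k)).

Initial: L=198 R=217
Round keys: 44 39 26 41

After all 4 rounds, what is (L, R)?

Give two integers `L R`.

Round 1 (k=44): L=217 R=149
Round 2 (k=39): L=149 R=99
Round 3 (k=26): L=99 R=128
Round 4 (k=41): L=128 R=228

Answer: 128 228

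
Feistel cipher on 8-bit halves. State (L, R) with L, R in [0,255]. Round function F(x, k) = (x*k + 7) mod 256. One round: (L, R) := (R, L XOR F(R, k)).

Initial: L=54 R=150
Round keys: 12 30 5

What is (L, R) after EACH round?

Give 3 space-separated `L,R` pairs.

Round 1 (k=12): L=150 R=57
Round 2 (k=30): L=57 R=35
Round 3 (k=5): L=35 R=143

Answer: 150,57 57,35 35,143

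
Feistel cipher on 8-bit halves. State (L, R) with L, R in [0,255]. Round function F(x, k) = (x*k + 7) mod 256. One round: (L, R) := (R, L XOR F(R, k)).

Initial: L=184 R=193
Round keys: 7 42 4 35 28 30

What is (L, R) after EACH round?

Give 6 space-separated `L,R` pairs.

Round 1 (k=7): L=193 R=246
Round 2 (k=42): L=246 R=162
Round 3 (k=4): L=162 R=121
Round 4 (k=35): L=121 R=48
Round 5 (k=28): L=48 R=62
Round 6 (k=30): L=62 R=123

Answer: 193,246 246,162 162,121 121,48 48,62 62,123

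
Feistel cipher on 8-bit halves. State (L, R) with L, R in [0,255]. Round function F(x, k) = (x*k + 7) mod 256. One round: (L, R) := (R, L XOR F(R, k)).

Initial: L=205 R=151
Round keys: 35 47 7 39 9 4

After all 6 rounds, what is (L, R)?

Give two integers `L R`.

Round 1 (k=35): L=151 R=97
Round 2 (k=47): L=97 R=65
Round 3 (k=7): L=65 R=175
Round 4 (k=39): L=175 R=241
Round 5 (k=9): L=241 R=47
Round 6 (k=4): L=47 R=50

Answer: 47 50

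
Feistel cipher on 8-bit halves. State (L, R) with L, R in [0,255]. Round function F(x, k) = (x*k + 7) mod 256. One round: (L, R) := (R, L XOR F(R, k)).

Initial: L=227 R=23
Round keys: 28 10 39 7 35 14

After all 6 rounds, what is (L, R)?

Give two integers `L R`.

Round 1 (k=28): L=23 R=104
Round 2 (k=10): L=104 R=0
Round 3 (k=39): L=0 R=111
Round 4 (k=7): L=111 R=16
Round 5 (k=35): L=16 R=88
Round 6 (k=14): L=88 R=199

Answer: 88 199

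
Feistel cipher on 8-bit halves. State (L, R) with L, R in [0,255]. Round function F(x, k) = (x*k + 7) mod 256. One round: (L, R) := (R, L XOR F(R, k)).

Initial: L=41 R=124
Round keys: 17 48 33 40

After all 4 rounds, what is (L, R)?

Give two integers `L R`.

Answer: 104 220

Derivation:
Round 1 (k=17): L=124 R=106
Round 2 (k=48): L=106 R=155
Round 3 (k=33): L=155 R=104
Round 4 (k=40): L=104 R=220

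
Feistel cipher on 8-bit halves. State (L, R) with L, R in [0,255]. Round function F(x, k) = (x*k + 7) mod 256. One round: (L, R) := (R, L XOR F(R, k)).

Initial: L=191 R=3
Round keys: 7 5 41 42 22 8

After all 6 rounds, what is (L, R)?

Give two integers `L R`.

Round 1 (k=7): L=3 R=163
Round 2 (k=5): L=163 R=53
Round 3 (k=41): L=53 R=39
Round 4 (k=42): L=39 R=88
Round 5 (k=22): L=88 R=176
Round 6 (k=8): L=176 R=223

Answer: 176 223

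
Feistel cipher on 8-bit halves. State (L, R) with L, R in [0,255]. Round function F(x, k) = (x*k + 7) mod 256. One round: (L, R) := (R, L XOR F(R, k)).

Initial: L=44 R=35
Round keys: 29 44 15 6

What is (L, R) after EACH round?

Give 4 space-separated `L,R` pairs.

Answer: 35,210 210,60 60,89 89,33

Derivation:
Round 1 (k=29): L=35 R=210
Round 2 (k=44): L=210 R=60
Round 3 (k=15): L=60 R=89
Round 4 (k=6): L=89 R=33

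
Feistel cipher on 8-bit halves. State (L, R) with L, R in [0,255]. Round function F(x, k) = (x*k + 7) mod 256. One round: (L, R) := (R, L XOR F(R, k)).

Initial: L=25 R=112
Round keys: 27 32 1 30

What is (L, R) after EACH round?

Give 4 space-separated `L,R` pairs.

Round 1 (k=27): L=112 R=206
Round 2 (k=32): L=206 R=183
Round 3 (k=1): L=183 R=112
Round 4 (k=30): L=112 R=144

Answer: 112,206 206,183 183,112 112,144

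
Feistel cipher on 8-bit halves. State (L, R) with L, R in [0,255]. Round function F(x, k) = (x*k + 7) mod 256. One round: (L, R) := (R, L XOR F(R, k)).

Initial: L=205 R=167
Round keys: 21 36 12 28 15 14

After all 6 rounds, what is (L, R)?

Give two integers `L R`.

Round 1 (k=21): L=167 R=119
Round 2 (k=36): L=119 R=100
Round 3 (k=12): L=100 R=192
Round 4 (k=28): L=192 R=99
Round 5 (k=15): L=99 R=20
Round 6 (k=14): L=20 R=124

Answer: 20 124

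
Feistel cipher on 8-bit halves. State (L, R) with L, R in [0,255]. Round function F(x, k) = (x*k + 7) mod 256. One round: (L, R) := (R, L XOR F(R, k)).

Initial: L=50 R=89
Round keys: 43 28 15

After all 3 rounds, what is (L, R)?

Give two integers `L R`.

Answer: 190 225

Derivation:
Round 1 (k=43): L=89 R=200
Round 2 (k=28): L=200 R=190
Round 3 (k=15): L=190 R=225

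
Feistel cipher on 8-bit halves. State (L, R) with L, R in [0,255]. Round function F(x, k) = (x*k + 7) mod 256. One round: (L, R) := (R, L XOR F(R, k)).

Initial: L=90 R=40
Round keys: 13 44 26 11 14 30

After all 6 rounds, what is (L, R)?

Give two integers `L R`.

Answer: 127 181

Derivation:
Round 1 (k=13): L=40 R=85
Round 2 (k=44): L=85 R=139
Round 3 (k=26): L=139 R=112
Round 4 (k=11): L=112 R=92
Round 5 (k=14): L=92 R=127
Round 6 (k=30): L=127 R=181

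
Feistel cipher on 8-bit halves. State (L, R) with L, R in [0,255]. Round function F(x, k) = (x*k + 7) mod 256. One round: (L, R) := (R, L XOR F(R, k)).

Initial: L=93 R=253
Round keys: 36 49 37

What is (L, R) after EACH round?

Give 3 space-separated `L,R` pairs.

Round 1 (k=36): L=253 R=198
Round 2 (k=49): L=198 R=16
Round 3 (k=37): L=16 R=145

Answer: 253,198 198,16 16,145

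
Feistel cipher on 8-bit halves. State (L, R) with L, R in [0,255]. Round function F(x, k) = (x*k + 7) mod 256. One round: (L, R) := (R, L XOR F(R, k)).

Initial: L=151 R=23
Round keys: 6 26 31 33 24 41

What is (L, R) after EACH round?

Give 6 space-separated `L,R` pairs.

Answer: 23,6 6,180 180,213 213,200 200,18 18,33

Derivation:
Round 1 (k=6): L=23 R=6
Round 2 (k=26): L=6 R=180
Round 3 (k=31): L=180 R=213
Round 4 (k=33): L=213 R=200
Round 5 (k=24): L=200 R=18
Round 6 (k=41): L=18 R=33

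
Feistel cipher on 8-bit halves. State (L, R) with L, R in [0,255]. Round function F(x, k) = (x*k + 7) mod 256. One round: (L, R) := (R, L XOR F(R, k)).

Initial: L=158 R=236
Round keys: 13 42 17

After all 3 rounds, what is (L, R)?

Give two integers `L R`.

Round 1 (k=13): L=236 R=157
Round 2 (k=42): L=157 R=37
Round 3 (k=17): L=37 R=225

Answer: 37 225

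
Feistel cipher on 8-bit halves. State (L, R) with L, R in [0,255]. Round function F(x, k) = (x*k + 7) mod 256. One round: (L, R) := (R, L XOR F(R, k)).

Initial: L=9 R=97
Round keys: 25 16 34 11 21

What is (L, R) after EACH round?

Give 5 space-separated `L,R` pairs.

Answer: 97,137 137,246 246,58 58,115 115,76

Derivation:
Round 1 (k=25): L=97 R=137
Round 2 (k=16): L=137 R=246
Round 3 (k=34): L=246 R=58
Round 4 (k=11): L=58 R=115
Round 5 (k=21): L=115 R=76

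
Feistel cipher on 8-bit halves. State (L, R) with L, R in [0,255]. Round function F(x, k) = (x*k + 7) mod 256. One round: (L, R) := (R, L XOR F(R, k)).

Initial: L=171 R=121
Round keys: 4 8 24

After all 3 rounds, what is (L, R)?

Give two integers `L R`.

Answer: 126 151

Derivation:
Round 1 (k=4): L=121 R=64
Round 2 (k=8): L=64 R=126
Round 3 (k=24): L=126 R=151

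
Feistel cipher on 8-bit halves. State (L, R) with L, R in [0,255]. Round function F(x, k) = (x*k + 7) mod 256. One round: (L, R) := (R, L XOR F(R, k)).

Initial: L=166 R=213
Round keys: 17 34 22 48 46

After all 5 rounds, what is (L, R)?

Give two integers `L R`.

Answer: 185 244

Derivation:
Round 1 (k=17): L=213 R=138
Round 2 (k=34): L=138 R=142
Round 3 (k=22): L=142 R=177
Round 4 (k=48): L=177 R=185
Round 5 (k=46): L=185 R=244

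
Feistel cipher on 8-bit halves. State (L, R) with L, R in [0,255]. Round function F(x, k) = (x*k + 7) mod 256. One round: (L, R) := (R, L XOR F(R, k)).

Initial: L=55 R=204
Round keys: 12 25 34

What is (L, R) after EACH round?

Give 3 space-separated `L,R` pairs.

Answer: 204,160 160,107 107,157

Derivation:
Round 1 (k=12): L=204 R=160
Round 2 (k=25): L=160 R=107
Round 3 (k=34): L=107 R=157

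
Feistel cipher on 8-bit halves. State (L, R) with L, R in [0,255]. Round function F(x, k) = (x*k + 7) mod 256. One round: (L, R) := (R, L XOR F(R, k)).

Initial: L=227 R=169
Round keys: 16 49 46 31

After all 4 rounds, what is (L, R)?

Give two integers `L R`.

Answer: 55 34

Derivation:
Round 1 (k=16): L=169 R=116
Round 2 (k=49): L=116 R=146
Round 3 (k=46): L=146 R=55
Round 4 (k=31): L=55 R=34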